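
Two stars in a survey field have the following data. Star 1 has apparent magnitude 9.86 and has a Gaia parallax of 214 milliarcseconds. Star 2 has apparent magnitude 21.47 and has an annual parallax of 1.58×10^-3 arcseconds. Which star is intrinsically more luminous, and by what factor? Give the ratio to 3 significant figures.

Star 1 is more luminous, by a factor of 2.40.

Star 1: p = 214 mas = 0.214″ → d = 1/p = 4.673 pc
Star 1: M = m − 5 log₁₀ d + 5 = 9.86 − 5·0.6696 + 5 = 11.512
Star 2: d = 1/p = 1/1.58×10^-3″ = 632.9 pc
Star 2: M = m − 5 log₁₀ d + 5 = 21.47 − 5·2.8013 + 5 = 12.463
ΔM = M_1 − M_2 = 11.512 − (12.463) = -0.951; smaller M is more luminous → Star 1.
L ratio = 10^(0.4 |ΔM|) = 10^0.380 = 2.402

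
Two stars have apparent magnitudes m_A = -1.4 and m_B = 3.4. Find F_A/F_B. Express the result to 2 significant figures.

F_A/F_B ≈ 83

Magnitude difference = -4.8
Flux ratio = 10^(−0.4 Δm) = 10^(−0.4 × -4.8) = 10^1.920 = 83.18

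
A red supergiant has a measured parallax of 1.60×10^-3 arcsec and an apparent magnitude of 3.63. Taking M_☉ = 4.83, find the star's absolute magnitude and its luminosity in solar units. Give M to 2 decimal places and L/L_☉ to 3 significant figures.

M ≈ -5.35; L/L_☉ ≈ 11800

d = 1/p = 1/1.60×10^-3″ = 625.0 pc
M = m − 5 log₁₀ d + 5 = 3.63 − 5·2.7959 + 5 = -5.349
M − M_☉ = -5.349 − 4.83 = -10.179
L/L_☉ = 10^(−0.4 × -10.179) = 11800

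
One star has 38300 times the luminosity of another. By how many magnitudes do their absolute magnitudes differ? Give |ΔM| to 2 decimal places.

|ΔM| ≈ 11.46

Pogson: ΔM = −2.5 log₁₀(ratio) = −2.5 log₁₀(38300) = −2.5 × 4.5832 = -11.458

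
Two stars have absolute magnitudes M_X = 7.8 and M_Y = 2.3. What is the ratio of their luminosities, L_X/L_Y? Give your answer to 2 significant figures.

ΔM = M_X − M_Y = 5.5
L_X/L_Y = 10^(−0.4 ΔM) = 10^-2.200 = 6.310×10^-3

L_X/L_Y ≈ 6.3×10^-3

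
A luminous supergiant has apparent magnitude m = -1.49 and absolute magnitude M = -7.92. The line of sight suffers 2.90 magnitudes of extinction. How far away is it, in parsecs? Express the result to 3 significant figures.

m − M = 5 log₁₀(d/10 pc) + A  ⇒  -1.49 − (-7.92) − 2.90 = 5 log₁₀(d/10)
3.530 = 5 log₁₀(d/10)
log₁₀ d = (m − M − A)/5 + 1 = 1.7060
d = 10^1.7060 = 50.82 pc

d ≈ 50.8 pc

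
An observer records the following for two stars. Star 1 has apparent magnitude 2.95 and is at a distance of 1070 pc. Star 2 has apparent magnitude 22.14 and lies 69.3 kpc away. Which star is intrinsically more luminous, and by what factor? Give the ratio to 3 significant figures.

Star 1 is more luminous, by a factor of 11300.

Star 1: M = m − 5 log₁₀ d + 5 = 2.95 − 5·3.0294 + 5 = -7.197
Star 2: d = 69.3 kpc = 69300 pc
Star 2: M = m − 5 log₁₀ d + 5 = 22.14 − 5·4.8407 + 5 = 2.936
ΔM = M_1 − M_2 = -7.197 − (2.936) = -10.133; smaller M is more luminous → Star 1.
L ratio = 10^(0.4 |ΔM|) = 10^4.053 = 11310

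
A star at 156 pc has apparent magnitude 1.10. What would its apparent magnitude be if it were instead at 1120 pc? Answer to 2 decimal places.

m ≈ 5.38

Flux ∝ 1/d², so Δm = 5 log₁₀(d₂/d₁) = 5 log₁₀(1120/156) = 4.280
m₂ = m₁ + Δm = 1.10 + (4.280) = 5.380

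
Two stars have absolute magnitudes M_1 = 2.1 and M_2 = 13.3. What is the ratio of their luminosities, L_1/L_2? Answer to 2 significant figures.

L_1/L_2 ≈ 30000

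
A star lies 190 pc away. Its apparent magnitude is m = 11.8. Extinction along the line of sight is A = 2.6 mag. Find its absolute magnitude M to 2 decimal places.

5 log₁₀(d/10 pc) = 5 log₁₀(190.0) − 5 = 6.394
M = m − 5 log₁₀(d/10) − A = 11.8 − 6.394 − 2.6 = 2.806

M ≈ 2.81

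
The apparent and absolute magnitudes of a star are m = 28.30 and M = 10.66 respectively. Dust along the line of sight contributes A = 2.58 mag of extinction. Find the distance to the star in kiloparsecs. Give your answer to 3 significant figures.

m − M = 5 log₁₀(d/10 pc) + A  ⇒  28.30 − (10.66) − 2.58 = 5 log₁₀(d/10)
15.060 = 5 log₁₀(d/10)
log₁₀ d = (m − M − A)/5 + 1 = 4.0120
d = 10^4.0120 = 10280 pc
= 10.28 kpc

d ≈ 10.3 kpc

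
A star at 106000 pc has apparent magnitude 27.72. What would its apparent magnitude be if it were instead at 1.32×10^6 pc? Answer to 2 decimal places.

Flux ∝ 1/d², so Δm = 5 log₁₀(d₂/d₁) = 5 log₁₀(1.32×10^6/106000) = 5.476
m₂ = m₁ + Δm = 27.72 + (5.476) = 33.196

m ≈ 33.20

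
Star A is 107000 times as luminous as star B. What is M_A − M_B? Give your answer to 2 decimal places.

M_A − M_B ≈ -12.57

Pogson: ΔM = −2.5 log₁₀(ratio) = −2.5 log₁₀(107000) = −2.5 × 5.0294 = -12.573
Star A is brighter, so it has the smaller magnitude: the difference is negative.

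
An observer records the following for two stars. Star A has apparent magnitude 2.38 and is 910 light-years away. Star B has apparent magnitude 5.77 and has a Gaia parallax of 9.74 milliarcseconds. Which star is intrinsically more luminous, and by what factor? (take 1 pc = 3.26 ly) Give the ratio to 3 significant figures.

Star A: d = 910 ly / 3.26 = 279.1 pc
Star A: M = m − 5 log₁₀ d + 5 = 2.38 − 5·2.4458 + 5 = -4.849
Star B: p = 9.74 mas = 9.74×10^-3″ → d = 1/p = 102.7 pc
Star B: M = m − 5 log₁₀ d + 5 = 5.77 − 5·2.0114 + 5 = 0.713
ΔM = M_A − M_B = -4.849 − (0.713) = -5.562; smaller M is more luminous → Star A.
L ratio = 10^(0.4 |ΔM|) = 10^2.225 = 167.8

Star A is more luminous, by a factor of 168.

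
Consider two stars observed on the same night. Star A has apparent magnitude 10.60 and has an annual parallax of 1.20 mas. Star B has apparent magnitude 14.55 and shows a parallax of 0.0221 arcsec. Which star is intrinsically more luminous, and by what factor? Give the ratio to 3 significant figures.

Star A: p = 1.20 mas = 1.20×10^-3″ → d = 1/p = 833.3 pc
Star A: M = m − 5 log₁₀ d + 5 = 10.60 − 5·2.9208 + 5 = 0.996
Star B: d = 1/p = 1/0.0221″ = 45.25 pc
Star B: M = m − 5 log₁₀ d + 5 = 14.55 − 5·1.6556 + 5 = 11.272
ΔM = M_A − M_B = 0.996 − (11.272) = -10.276; smaller M is more luminous → Star A.
L ratio = 10^(0.4 |ΔM|) = 10^4.110 = 12900

Star A is more luminous, by a factor of 12900.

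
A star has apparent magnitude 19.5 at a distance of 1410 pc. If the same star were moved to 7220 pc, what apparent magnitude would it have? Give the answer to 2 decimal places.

m ≈ 23.05

Flux ∝ 1/d², so Δm = 5 log₁₀(d₂/d₁) = 5 log₁₀(7220/1410) = 3.547
m₂ = m₁ + Δm = 19.5 + (3.547) = 23.047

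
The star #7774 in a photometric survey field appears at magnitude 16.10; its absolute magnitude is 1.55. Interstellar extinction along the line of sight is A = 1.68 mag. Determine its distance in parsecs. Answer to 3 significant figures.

d ≈ 3750 pc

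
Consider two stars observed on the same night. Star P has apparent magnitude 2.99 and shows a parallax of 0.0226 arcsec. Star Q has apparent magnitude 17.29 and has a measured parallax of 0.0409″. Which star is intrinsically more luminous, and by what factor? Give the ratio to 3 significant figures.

Star P: d = 1/p = 1/0.0226″ = 44.25 pc
Star P: M = m − 5 log₁₀ d + 5 = 2.99 − 5·1.6459 + 5 = -0.239
Star Q: d = 1/p = 1/0.0409″ = 24.45 pc
Star Q: M = m − 5 log₁₀ d + 5 = 17.29 − 5·1.3883 + 5 = 15.349
ΔM = M_P − M_Q = -0.239 − (15.349) = -15.588; smaller M is more luminous → Star P.
L ratio = 10^(0.4 |ΔM|) = 10^6.235 = 1.719×10^6

Star P is more luminous, by a factor of 1.72×10^6.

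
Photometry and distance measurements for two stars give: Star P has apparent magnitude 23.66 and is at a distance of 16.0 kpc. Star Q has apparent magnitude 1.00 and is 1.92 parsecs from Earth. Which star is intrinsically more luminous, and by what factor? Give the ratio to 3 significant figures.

Star Q is more luminous, by a factor of 16.7.

Star P: d = 16.0 kpc = 16000 pc
Star P: M = m − 5 log₁₀ d + 5 = 23.66 − 5·4.2041 + 5 = 7.639
Star Q: M = m − 5 log₁₀ d + 5 = 1.00 − 5·0.2833 + 5 = 4.583
ΔM = M_P − M_Q = 7.639 − (4.583) = 3.056; smaller M is more luminous → Star Q.
L ratio = 10^(0.4 |ΔM|) = 10^1.222 = 16.69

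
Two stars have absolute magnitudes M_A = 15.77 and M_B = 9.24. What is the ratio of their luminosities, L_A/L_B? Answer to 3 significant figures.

L_A/L_B ≈ 2.44×10^-3

ΔM = M_A − M_B = 6.53
L_A/L_B = 10^(−0.4 ΔM) = 10^-2.612 = 2.443×10^-3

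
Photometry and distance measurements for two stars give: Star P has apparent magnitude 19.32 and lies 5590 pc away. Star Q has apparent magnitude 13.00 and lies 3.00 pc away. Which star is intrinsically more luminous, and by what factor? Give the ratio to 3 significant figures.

Star P: M = m − 5 log₁₀ d + 5 = 19.32 − 5·3.7474 + 5 = 5.583
Star Q: M = m − 5 log₁₀ d + 5 = 13.00 − 5·0.4771 + 5 = 15.614
ΔM = M_P − M_Q = 5.583 − (15.614) = -10.031; smaller M is more luminous → Star P.
L ratio = 10^(0.4 |ΔM|) = 10^4.013 = 10290

Star P is more luminous, by a factor of 10300.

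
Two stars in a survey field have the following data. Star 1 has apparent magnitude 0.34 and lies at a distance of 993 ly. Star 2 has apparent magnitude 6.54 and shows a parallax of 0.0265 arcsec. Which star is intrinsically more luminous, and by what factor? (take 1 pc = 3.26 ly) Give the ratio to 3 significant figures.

Star 1 is more luminous, by a factor of 19700.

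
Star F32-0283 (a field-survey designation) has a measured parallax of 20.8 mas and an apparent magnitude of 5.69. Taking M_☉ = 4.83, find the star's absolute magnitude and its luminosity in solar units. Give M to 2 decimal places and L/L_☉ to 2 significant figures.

M ≈ 2.28; L/L_☉ ≈ 10

d = 1/p = 1000/20.8 mas = 48.08 pc
M = m − 5 log₁₀ d + 5 = 5.69 − 5·1.6819 + 5 = 2.280
M − M_☉ = 2.280 − 4.83 = -2.550
L/L_☉ = 10^(−0.4 × -2.550) = 10.47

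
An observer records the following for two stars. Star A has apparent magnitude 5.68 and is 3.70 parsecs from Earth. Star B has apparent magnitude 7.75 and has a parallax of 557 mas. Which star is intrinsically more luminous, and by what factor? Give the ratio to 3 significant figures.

Star A is more luminous, by a factor of 28.6.

Star A: M = m − 5 log₁₀ d + 5 = 5.68 − 5·0.5682 + 5 = 7.839
Star B: p = 557 mas = 0.557″ → d = 1/p = 1.795 pc
Star B: M = m − 5 log₁₀ d + 5 = 7.75 − 5·0.2541 + 5 = 11.479
ΔM = M_A − M_B = 7.839 − (11.479) = -3.640; smaller M is more luminous → Star A.
L ratio = 10^(0.4 |ΔM|) = 10^1.456 = 28.58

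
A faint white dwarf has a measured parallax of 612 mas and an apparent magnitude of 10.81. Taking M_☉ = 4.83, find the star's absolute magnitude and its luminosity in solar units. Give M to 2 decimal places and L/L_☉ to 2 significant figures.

M ≈ 14.74; L/L_☉ ≈ 1.1×10^-4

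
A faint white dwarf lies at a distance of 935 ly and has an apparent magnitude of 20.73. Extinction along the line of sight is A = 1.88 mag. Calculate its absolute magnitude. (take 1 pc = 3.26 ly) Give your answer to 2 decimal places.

d = 935 ly / 3.26 = 286.8 pc
5 log₁₀(d/10 pc) = 5 log₁₀(286.8) − 5 = 7.288
M = m − 5 log₁₀(d/10) − A = 20.73 − 7.288 − 1.88 = 11.562

M ≈ 11.56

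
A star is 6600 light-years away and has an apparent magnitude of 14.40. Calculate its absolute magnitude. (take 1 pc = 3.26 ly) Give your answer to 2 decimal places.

M ≈ 2.87

d = 6600 ly / 3.26 = 2025 pc
5 log₁₀(d/10 pc) = 5 log₁₀(2025) − 5 = 11.532
M = m − 5 log₁₀(d/10) = 14.40 − 11.532 = 2.868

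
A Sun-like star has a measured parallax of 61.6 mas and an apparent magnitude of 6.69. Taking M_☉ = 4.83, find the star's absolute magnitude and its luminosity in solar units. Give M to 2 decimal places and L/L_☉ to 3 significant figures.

M ≈ 5.64; L/L_☉ ≈ 0.475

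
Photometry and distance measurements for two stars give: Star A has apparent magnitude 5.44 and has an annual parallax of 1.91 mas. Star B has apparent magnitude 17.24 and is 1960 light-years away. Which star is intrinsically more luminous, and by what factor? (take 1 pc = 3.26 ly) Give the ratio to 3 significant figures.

Star A is more luminous, by a factor of 39800.

Star A: p = 1.91 mas = 1.91×10^-3″ → d = 1/p = 523.6 pc
Star A: M = m − 5 log₁₀ d + 5 = 5.44 − 5·2.7190 + 5 = -3.155
Star B: d = 1960 ly / 3.26 = 601.2 pc
Star B: M = m − 5 log₁₀ d + 5 = 17.24 − 5·2.7790 + 5 = 8.345
ΔM = M_A − M_B = -3.155 − (8.345) = -11.500; smaller M is more luminous → Star A.
L ratio = 10^(0.4 |ΔM|) = 10^4.600 = 39800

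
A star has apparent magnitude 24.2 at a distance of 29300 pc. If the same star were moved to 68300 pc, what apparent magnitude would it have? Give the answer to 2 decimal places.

m ≈ 26.04

Flux ∝ 1/d², so Δm = 5 log₁₀(d₂/d₁) = 5 log₁₀(68300/29300) = 1.838
m₂ = m₁ + Δm = 24.2 + (1.838) = 26.038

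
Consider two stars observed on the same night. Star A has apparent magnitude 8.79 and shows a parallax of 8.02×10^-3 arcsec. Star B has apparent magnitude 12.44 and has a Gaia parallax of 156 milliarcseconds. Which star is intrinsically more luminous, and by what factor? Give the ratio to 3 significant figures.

Star A: d = 1/p = 1/8.02×10^-3″ = 124.7 pc
Star A: M = m − 5 log₁₀ d + 5 = 8.79 − 5·2.0958 + 5 = 3.311
Star B: p = 156 mas = 0.156″ → d = 1/p = 6.410 pc
Star B: M = m − 5 log₁₀ d + 5 = 12.44 − 5·0.8069 + 5 = 13.406
ΔM = M_A − M_B = 3.311 − (13.406) = -10.095; smaller M is more luminous → Star A.
L ratio = 10^(0.4 |ΔM|) = 10^4.038 = 10910

Star A is more luminous, by a factor of 10900.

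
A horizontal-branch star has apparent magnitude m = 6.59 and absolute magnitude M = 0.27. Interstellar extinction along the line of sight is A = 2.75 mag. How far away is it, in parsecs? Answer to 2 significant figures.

m − M = 5 log₁₀(d/10 pc) + A  ⇒  6.59 − (0.27) − 2.75 = 5 log₁₀(d/10)
3.570 = 5 log₁₀(d/10)
log₁₀ d = (m − M − A)/5 + 1 = 1.7140
d = 10^1.7140 = 51.76 pc

d ≈ 52 pc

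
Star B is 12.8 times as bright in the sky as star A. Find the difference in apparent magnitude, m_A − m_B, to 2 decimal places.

Pogson: Δm = −2.5 log₁₀(ratio) = −2.5 log₁₀(12.8) = −2.5 × 1.1072 = -2.768
Star B is brighter so has the smaller magnitude: m_A − m_B is positive.

m_A − m_B ≈ 2.77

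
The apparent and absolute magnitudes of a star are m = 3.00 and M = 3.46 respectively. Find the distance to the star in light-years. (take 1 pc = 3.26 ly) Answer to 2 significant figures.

d ≈ 26 ly

Distance modulus: m − M = 3.00 − (3.46) = -0.460
m − M = 5 log₁₀ d − 5
log₁₀ d = (m − M)/5 + 1 = 0.9080
d = 10^0.9080 = 8.091 pc
= 26.38 ly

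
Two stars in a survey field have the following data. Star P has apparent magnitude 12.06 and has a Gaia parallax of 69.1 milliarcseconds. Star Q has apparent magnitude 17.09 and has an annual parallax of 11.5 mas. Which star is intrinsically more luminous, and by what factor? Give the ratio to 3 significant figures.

Star P is more luminous, by a factor of 2.85.

Star P: p = 69.1 mas = 0.0691″ → d = 1/p = 14.47 pc
Star P: M = m − 5 log₁₀ d + 5 = 12.06 − 5·1.1605 + 5 = 11.257
Star Q: p = 11.5 mas = 0.0115″ → d = 1/p = 86.96 pc
Star Q: M = m − 5 log₁₀ d + 5 = 17.09 − 5·1.9393 + 5 = 12.393
ΔM = M_P − M_Q = 11.257 − (12.393) = -1.136; smaller M is more luminous → Star P.
L ratio = 10^(0.4 |ΔM|) = 10^0.454 = 2.847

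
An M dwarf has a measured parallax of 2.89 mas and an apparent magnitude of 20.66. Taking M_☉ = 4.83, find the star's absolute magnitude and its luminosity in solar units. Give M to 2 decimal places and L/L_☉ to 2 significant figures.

d = 1/p = 1000/2.89 mas = 346.0 pc
M = m − 5 log₁₀ d + 5 = 20.66 − 5·2.5391 + 5 = 12.964
M − M_☉ = 12.964 − 4.83 = 8.134
L/L_☉ = 10^(−0.4 × 8.134) = 5.574×10^-4

M ≈ 12.96; L/L_☉ ≈ 5.6×10^-4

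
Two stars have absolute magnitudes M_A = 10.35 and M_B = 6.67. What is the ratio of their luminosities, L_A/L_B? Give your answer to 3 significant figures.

ΔM = M_A − M_B = 3.68
L_A/L_B = 10^(−0.4 ΔM) = 10^-1.472 = 0.03373

L_A/L_B ≈ 0.0337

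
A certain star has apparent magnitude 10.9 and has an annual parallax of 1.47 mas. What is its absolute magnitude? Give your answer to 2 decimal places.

p = 1.47 mas = 1.47×10^-3″ → d = 1/p = 680.3 pc
5 log₁₀(d/10 pc) = 5 log₁₀(680.3) − 5 = 9.163
M = m − 5 log₁₀(d/10) = 10.9 − 9.163 = 1.737

M ≈ 1.74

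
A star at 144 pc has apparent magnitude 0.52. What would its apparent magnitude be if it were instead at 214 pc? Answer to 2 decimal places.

Flux ∝ 1/d², so Δm = 5 log₁₀(d₂/d₁) = 5 log₁₀(214/144) = 0.860
m₂ = m₁ + Δm = 0.52 + (0.860) = 1.380

m ≈ 1.38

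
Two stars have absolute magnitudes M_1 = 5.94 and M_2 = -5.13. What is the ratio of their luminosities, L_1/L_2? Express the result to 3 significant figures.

ΔM = M_1 − M_2 = 11.07
L_1/L_2 = 10^(−0.4 ΔM) = 10^-4.428 = 3.733×10^-5

L_1/L_2 ≈ 3.73×10^-5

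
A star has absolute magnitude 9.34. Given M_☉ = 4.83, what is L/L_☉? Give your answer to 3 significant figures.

L/L_☉ ≈ 0.0157

M − M_☉ = 9.34 − 4.83 = 4.510
L/L_☉ = 10^(−0.4 (M − M_☉)) = 10^-1.804 = 0.01570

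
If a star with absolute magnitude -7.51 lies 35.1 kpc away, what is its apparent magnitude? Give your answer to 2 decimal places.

m ≈ 10.22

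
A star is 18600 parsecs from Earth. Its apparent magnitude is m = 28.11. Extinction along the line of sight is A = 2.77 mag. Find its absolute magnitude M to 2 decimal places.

M ≈ 8.99

5 log₁₀(d/10 pc) = 5 log₁₀(18600) − 5 = 16.348
M = m − 5 log₁₀(d/10) − A = 28.11 − 16.348 − 2.77 = 8.992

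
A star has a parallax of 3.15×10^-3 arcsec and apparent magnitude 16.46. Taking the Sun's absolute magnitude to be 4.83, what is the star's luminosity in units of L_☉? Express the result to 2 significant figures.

d = 1/p = 1/3.15×10^-3″ = 317.5 pc
M = m − 5 log₁₀ d + 5 = 16.46 − 5·2.5017 + 5 = 8.952
M − M_☉ = 8.952 − 4.83 = 4.122
L/L_☉ = 10^(−0.4 × 4.122) = 0.02246

L/L_☉ ≈ 0.022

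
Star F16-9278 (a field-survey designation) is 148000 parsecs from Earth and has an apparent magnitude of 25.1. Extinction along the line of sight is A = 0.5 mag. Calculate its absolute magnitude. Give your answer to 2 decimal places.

M ≈ 3.75

5 log₁₀(d/10 pc) = 5 log₁₀(148000) − 5 = 20.851
M = m − 5 log₁₀(d/10) − A = 25.1 − 20.851 − 0.5 = 3.749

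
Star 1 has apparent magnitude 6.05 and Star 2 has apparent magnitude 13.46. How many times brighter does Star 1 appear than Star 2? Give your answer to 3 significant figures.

920

Δm = 6.05 − (13.46) = -7.41
Flux ratio = 10^(−0.4 Δm) = 10^(−0.4 × -7.41) = 10^2.964 = 920.4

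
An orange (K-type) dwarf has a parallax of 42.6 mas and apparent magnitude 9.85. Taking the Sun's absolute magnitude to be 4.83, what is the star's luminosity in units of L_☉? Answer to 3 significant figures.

d = 1/p = 1000/42.6 mas = 23.47 pc
M = m − 5 log₁₀ d + 5 = 9.85 − 5·1.3706 + 5 = 7.997
M − M_☉ = 7.997 − 4.83 = 3.167
L/L_☉ = 10^(−0.4 × 3.167) = 0.05410

L/L_☉ ≈ 0.0541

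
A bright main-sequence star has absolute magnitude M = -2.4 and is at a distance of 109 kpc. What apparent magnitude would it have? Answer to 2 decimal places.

m ≈ 17.79

d = 109 kpc = 109000 pc
m = M + 5 log₁₀ d − 5 = -2.4 + 5·5.0374 − 5 = 17.787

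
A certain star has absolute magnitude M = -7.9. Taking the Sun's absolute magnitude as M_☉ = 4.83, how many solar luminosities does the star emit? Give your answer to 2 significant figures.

L/L_☉ ≈ 120000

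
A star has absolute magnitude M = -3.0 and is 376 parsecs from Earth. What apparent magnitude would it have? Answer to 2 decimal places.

m ≈ 4.88

m = M + 5 log₁₀ d − 5 = -3.0 + 5·2.5752 − 5 = 4.876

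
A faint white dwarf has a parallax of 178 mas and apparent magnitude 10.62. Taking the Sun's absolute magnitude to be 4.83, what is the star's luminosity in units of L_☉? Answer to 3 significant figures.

d = 1/p = 1000/178 mas = 5.618 pc
M = m − 5 log₁₀ d + 5 = 10.62 − 5·0.7496 + 5 = 11.872
M − M_☉ = 11.872 − 4.83 = 7.042
L/L_☉ = 10^(−0.4 × 7.042) = 1.525×10^-3

L/L_☉ ≈ 1.52×10^-3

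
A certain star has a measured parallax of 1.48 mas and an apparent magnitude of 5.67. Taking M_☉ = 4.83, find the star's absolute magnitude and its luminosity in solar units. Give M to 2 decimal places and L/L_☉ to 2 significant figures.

d = 1/p = 1000/1.48 mas = 675.7 pc
M = m − 5 log₁₀ d + 5 = 5.67 − 5·2.8297 + 5 = -3.479
M − M_☉ = -3.479 − 4.83 = -8.309
L/L_☉ = 10^(−0.4 × -8.309) = 2106

M ≈ -3.48; L/L_☉ ≈ 2100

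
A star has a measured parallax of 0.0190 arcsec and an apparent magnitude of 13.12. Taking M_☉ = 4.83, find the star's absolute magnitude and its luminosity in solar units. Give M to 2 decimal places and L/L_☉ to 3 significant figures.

M ≈ 9.51; L/L_☉ ≈ 0.0134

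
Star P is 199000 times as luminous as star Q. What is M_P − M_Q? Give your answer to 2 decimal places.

Pogson: ΔM = −2.5 log₁₀(ratio) = −2.5 log₁₀(199000) = −2.5 × 5.2989 = -13.247
Star P is brighter, so it has the smaller magnitude: the difference is negative.

M_P − M_Q ≈ -13.25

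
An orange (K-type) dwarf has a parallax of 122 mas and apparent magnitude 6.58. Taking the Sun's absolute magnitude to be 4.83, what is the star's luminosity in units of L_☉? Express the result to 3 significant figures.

L/L_☉ ≈ 0.134

d = 1/p = 1000/122 mas = 8.197 pc
M = m − 5 log₁₀ d + 5 = 6.58 − 5·0.9136 + 5 = 7.012
M − M_☉ = 7.012 − 4.83 = 2.182
L/L_☉ = 10^(−0.4 × 2.182) = 0.1341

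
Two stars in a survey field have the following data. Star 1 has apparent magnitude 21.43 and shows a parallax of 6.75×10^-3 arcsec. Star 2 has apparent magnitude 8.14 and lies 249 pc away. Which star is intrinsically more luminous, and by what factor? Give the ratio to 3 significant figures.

Star 1: d = 1/p = 1/6.75×10^-3″ = 148.1 pc
Star 1: M = m − 5 log₁₀ d + 5 = 21.43 − 5·2.1707 + 5 = 15.577
Star 2: M = m − 5 log₁₀ d + 5 = 8.14 − 5·2.3962 + 5 = 1.159
ΔM = M_1 − M_2 = 15.577 − (1.159) = 14.418; smaller M is more luminous → Star 2.
L ratio = 10^(0.4 |ΔM|) = 10^5.767 = 584800

Star 2 is more luminous, by a factor of 585000.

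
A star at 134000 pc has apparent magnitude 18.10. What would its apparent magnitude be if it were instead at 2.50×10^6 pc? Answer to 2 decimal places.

Flux ∝ 1/d², so Δm = 5 log₁₀(d₂/d₁) = 5 log₁₀(2.50×10^6/134000) = 6.354
m₂ = m₁ + Δm = 18.10 + (6.354) = 24.454

m ≈ 24.45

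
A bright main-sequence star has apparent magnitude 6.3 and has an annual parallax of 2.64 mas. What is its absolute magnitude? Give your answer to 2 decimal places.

M ≈ -1.59

p = 2.64 mas = 2.64×10^-3″ → d = 1/p = 378.8 pc
5 log₁₀(d/10 pc) = 5 log₁₀(378.8) − 5 = 7.892
M = m − 5 log₁₀(d/10) = 6.3 − 7.892 = -1.592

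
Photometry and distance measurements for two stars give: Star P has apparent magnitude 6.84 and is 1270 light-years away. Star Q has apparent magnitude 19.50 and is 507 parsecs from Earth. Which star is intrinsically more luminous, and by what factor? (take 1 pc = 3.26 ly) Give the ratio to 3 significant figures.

Star P is more luminous, by a factor of 68400.

Star P: d = 1270 ly / 3.26 = 389.6 pc
Star P: M = m − 5 log₁₀ d + 5 = 6.84 − 5·2.5906 + 5 = -1.113
Star Q: M = m − 5 log₁₀ d + 5 = 19.50 − 5·2.7050 + 5 = 10.975
ΔM = M_P − M_Q = -1.113 − (10.975) = -12.088; smaller M is more luminous → Star P.
L ratio = 10^(0.4 |ΔM|) = 10^4.835 = 68420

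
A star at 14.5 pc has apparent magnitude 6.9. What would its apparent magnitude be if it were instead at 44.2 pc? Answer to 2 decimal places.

m ≈ 9.32

Flux ∝ 1/d², so Δm = 5 log₁₀(d₂/d₁) = 5 log₁₀(44.2/14.5) = 2.420
m₂ = m₁ + Δm = 6.9 + (2.420) = 9.320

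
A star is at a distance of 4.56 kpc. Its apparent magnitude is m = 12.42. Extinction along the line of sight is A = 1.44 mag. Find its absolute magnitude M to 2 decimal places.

M ≈ -2.31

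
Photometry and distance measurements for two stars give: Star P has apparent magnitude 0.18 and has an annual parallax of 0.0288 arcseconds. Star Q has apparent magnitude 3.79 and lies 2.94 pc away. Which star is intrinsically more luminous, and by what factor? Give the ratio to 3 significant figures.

Star P: d = 1/p = 1/0.0288″ = 34.72 pc
Star P: M = m − 5 log₁₀ d + 5 = 0.18 − 5·1.5406 + 5 = -2.523
Star Q: M = m − 5 log₁₀ d + 5 = 3.79 − 5·0.4683 + 5 = 6.448
ΔM = M_P − M_Q = -2.523 − (6.448) = -8.971; smaller M is more luminous → Star P.
L ratio = 10^(0.4 |ΔM|) = 10^3.589 = 3877

Star P is more luminous, by a factor of 3880.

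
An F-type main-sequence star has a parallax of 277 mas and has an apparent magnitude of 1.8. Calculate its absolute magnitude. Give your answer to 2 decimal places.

p = 277 mas = 0.277″ → d = 1/p = 3.610 pc
5 log₁₀(d/10 pc) = 5 log₁₀(3.610) − 5 = -2.212
M = m − 5 log₁₀(d/10) = 1.8 + 2.212 = 4.012

M ≈ 4.01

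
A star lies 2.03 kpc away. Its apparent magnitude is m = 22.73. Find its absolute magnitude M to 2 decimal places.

d = 2.03 kpc = 2030 pc
5 log₁₀(d/10 pc) = 5 log₁₀(2030) − 5 = 11.537
M = m − 5 log₁₀(d/10) = 22.73 − 11.537 = 11.193

M ≈ 11.19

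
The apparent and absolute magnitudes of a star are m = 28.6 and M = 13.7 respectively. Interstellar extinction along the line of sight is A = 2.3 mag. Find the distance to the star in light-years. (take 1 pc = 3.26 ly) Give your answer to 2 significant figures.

d ≈ 11000 ly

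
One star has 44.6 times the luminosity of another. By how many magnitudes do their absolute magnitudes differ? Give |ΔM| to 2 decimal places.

|ΔM| ≈ 4.12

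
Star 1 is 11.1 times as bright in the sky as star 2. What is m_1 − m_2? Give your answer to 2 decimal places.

m_1 − m_2 ≈ -2.61

Pogson: Δm = −2.5 log₁₀(ratio) = −2.5 log₁₀(11.1) = −2.5 × 1.0453 = -2.613
Star 1 is brighter, so it has the smaller magnitude: the difference is negative.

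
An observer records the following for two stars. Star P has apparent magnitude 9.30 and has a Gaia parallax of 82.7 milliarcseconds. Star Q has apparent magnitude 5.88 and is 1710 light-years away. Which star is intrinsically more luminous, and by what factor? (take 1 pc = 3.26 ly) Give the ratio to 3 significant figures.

Star P: p = 82.7 mas = 0.0827″ → d = 1/p = 12.09 pc
Star P: M = m − 5 log₁₀ d + 5 = 9.30 − 5·1.0825 + 5 = 8.888
Star Q: d = 1710 ly / 3.26 = 524.5 pc
Star Q: M = m − 5 log₁₀ d + 5 = 5.88 − 5·2.7198 + 5 = -2.719
ΔM = M_P − M_Q = 8.888 − (-2.719) = 11.606; smaller M is more luminous → Star Q.
L ratio = 10^(0.4 |ΔM|) = 10^4.643 = 43910

Star Q is more luminous, by a factor of 43900.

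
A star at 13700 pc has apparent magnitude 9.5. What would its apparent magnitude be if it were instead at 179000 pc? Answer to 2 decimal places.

m ≈ 15.08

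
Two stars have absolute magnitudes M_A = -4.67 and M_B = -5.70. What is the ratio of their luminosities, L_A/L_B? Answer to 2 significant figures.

ΔM = M_A − M_B = 1.03
L_A/L_B = 10^(−0.4 ΔM) = 10^-0.412 = 0.3873

L_A/L_B ≈ 0.39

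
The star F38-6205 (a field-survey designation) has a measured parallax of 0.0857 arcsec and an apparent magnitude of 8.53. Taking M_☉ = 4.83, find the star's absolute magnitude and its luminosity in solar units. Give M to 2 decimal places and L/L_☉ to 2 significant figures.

M ≈ 8.19; L/L_☉ ≈ 0.045

d = 1/p = 1/0.0857″ = 11.67 pc
M = m − 5 log₁₀ d + 5 = 8.53 − 5·1.0670 + 5 = 8.195
M − M_☉ = 8.195 − 4.83 = 3.365
L/L_☉ = 10^(−0.4 × 3.365) = 0.04509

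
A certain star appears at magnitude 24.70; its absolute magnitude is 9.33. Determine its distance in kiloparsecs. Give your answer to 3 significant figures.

Distance modulus: m − M = 24.70 − (9.33) = 15.370
m − M = 5 log₁₀ d − 5
log₁₀ d = (m − M)/5 + 1 = 4.0740
d = 10^4.0740 = 11860 pc
= 11.86 kpc

d ≈ 11.9 kpc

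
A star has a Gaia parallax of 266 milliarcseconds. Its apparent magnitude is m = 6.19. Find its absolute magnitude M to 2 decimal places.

M ≈ 8.31

p = 266 mas = 0.266″ → d = 1/p = 3.759 pc
5 log₁₀(d/10 pc) = 5 log₁₀(3.759) − 5 = -2.124
M = m − 5 log₁₀(d/10) = 6.19 + 2.124 = 8.314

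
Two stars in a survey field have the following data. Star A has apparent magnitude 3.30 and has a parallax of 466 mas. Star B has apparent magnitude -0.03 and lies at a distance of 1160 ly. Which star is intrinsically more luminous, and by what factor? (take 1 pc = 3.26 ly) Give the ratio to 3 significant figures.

Star A: p = 466 mas = 0.466″ → d = 1/p = 2.146 pc
Star A: M = m − 5 log₁₀ d + 5 = 3.30 − 5·0.3316 + 5 = 6.642
Star B: d = 1160 ly / 3.26 = 355.8 pc
Star B: M = m − 5 log₁₀ d + 5 = -0.03 − 5·2.5512 + 5 = -7.786
ΔM = M_A − M_B = 6.642 − (-7.786) = 14.428; smaller M is more luminous → Star B.
L ratio = 10^(0.4 |ΔM|) = 10^5.771 = 590500

Star B is more luminous, by a factor of 591000.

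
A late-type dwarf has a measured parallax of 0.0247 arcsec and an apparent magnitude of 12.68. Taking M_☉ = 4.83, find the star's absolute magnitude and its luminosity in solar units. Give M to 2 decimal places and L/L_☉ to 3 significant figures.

M ≈ 9.64; L/L_☉ ≈ 0.0119

d = 1/p = 1/0.0247″ = 40.49 pc
M = m − 5 log₁₀ d + 5 = 12.68 − 5·1.6073 + 5 = 9.643
M − M_☉ = 9.643 − 4.83 = 4.813
L/L_☉ = 10^(−0.4 × 4.813) = 0.01187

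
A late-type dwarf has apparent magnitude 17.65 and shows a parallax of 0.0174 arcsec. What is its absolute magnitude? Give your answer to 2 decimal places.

M ≈ 13.85

d = 1/p = 1/0.0174″ = 57.47 pc
5 log₁₀(d/10 pc) = 5 log₁₀(57.47) − 5 = 3.797
M = m − 5 log₁₀(d/10) = 17.65 − 3.797 = 13.853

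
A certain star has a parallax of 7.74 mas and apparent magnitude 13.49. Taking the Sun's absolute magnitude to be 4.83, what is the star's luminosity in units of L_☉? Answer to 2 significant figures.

L/L_☉ ≈ 0.057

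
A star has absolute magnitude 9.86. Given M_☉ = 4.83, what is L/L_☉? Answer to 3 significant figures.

L/L_☉ ≈ 9.73×10^-3

M − M_☉ = 9.86 − 4.83 = 5.030
L/L_☉ = 10^(−0.4 (M − M_☉)) = 10^-2.012 = 9.727×10^-3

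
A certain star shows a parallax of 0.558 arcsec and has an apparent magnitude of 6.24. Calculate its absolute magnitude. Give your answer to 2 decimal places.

d = 1/p = 1/0.558″ = 1.792 pc
5 log₁₀(d/10 pc) = 5 log₁₀(1.792) − 5 = -3.733
M = m − 5 log₁₀(d/10) = 6.24 + 3.733 = 9.973

M ≈ 9.97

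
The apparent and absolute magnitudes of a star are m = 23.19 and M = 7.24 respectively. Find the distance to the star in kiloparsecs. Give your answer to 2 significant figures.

Distance modulus: m − M = 23.19 − (7.24) = 15.950
m − M = 5 log₁₀ d − 5
log₁₀ d = (m − M)/5 + 1 = 4.1900
d = 10^4.1900 = 15490 pc
= 15.49 kpc

d ≈ 15 kpc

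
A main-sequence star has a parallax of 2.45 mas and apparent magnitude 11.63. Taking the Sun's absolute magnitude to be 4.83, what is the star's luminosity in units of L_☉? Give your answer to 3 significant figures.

d = 1/p = 1000/2.45 mas = 408.2 pc
M = m − 5 log₁₀ d + 5 = 11.63 − 5·2.6108 + 5 = 3.576
M − M_☉ = 3.576 − 4.83 = -1.254
L/L_☉ = 10^(−0.4 × -1.254) = 3.174

L/L_☉ ≈ 3.17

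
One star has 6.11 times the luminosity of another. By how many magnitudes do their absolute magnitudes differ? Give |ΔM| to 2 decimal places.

|ΔM| ≈ 1.97

Pogson: ΔM = −2.5 log₁₀(ratio) = −2.5 log₁₀(6.11) = −2.5 × 0.7860 = -1.965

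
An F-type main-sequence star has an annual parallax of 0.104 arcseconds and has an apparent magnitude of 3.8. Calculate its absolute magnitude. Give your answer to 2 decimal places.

M ≈ 3.89

d = 1/p = 1/0.104″ = 9.615 pc
5 log₁₀(d/10 pc) = 5 log₁₀(9.615) − 5 = -0.085
M = m − 5 log₁₀(d/10) = 3.8 + 0.085 = 3.885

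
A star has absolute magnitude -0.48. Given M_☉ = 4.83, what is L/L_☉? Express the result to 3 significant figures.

L/L_☉ ≈ 133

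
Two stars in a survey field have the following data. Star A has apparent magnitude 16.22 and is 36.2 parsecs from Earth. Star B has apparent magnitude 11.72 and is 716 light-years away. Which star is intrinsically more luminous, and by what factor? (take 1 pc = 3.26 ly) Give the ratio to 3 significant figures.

Star B is more luminous, by a factor of 2320.

Star A: M = m − 5 log₁₀ d + 5 = 16.22 − 5·1.5587 + 5 = 13.426
Star B: d = 716 ly / 3.26 = 219.6 pc
Star B: M = m − 5 log₁₀ d + 5 = 11.72 − 5·2.3417 + 5 = 5.012
ΔM = M_A − M_B = 13.426 − (5.012) = 8.415; smaller M is more luminous → Star B.
L ratio = 10^(0.4 |ΔM|) = 10^3.366 = 2323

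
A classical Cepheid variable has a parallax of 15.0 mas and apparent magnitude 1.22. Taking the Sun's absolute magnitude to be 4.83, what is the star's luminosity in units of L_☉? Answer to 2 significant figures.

L/L_☉ ≈ 1200

d = 1/p = 1000/15.0 mas = 66.67 pc
M = m − 5 log₁₀ d + 5 = 1.22 − 5·1.8239 + 5 = -2.900
M − M_☉ = -2.900 − 4.83 = -7.730
L/L_☉ = 10^(−0.4 × -7.730) = 1235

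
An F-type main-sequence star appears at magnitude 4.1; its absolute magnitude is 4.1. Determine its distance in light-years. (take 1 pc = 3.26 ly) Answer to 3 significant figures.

μ = m − M = 0.000
m − M = 5 log₁₀ d − 5
log₁₀ d = (m − M)/5 + 1 = 1.0000
d = 10^1.0000 = 10.00 pc
= 32.60 ly

d ≈ 32.6 ly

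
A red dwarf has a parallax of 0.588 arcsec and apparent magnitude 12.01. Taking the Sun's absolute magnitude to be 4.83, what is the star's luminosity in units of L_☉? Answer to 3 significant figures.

d = 1/p = 1/0.588″ = 1.701 pc
M = m − 5 log₁₀ d + 5 = 12.01 − 5·0.2306 + 5 = 15.857
M − M_☉ = 15.857 − 4.83 = 11.027
L/L_☉ = 10^(−0.4 × 11.027) = 3.884×10^-5

L/L_☉ ≈ 3.88×10^-5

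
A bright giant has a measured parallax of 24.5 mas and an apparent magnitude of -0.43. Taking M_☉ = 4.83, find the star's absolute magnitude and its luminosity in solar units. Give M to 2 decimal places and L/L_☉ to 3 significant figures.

d = 1/p = 1000/24.5 mas = 40.82 pc
M = m − 5 log₁₀ d + 5 = -0.43 − 5·1.6108 + 5 = -3.484
M − M_☉ = -3.484 − 4.83 = -8.314
L/L_☉ = 10^(−0.4 × -8.314) = 2117

M ≈ -3.48; L/L_☉ ≈ 2120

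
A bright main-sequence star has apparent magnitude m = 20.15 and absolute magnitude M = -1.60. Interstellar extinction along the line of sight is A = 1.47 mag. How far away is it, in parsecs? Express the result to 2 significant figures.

m − M = 5 log₁₀(d/10 pc) + A  ⇒  20.15 − (-1.60) − 1.47 = 5 log₁₀(d/10)
20.280 = 5 log₁₀(d/10)
log₁₀ d = (m − M − A)/5 + 1 = 5.0560
d = 10^5.0560 = 113800 pc

d ≈ 110000 pc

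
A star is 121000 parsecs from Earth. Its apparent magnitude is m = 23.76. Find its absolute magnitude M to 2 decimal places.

M ≈ 3.35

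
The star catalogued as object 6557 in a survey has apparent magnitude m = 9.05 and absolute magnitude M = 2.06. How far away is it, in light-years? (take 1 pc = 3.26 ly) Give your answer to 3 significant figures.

d ≈ 815 ly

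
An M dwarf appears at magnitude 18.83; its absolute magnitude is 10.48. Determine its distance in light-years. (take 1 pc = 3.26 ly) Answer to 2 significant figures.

d ≈ 1500 ly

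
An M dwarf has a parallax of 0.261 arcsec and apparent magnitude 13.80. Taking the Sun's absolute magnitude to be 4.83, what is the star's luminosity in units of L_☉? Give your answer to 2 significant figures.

d = 1/p = 1/0.261″ = 3.831 pc
M = m − 5 log₁₀ d + 5 = 13.80 − 5·0.5834 + 5 = 15.883
M − M_☉ = 15.883 − 4.83 = 11.053
L/L_☉ = 10^(−0.4 × 11.053) = 3.791×10^-5

L/L_☉ ≈ 3.8×10^-5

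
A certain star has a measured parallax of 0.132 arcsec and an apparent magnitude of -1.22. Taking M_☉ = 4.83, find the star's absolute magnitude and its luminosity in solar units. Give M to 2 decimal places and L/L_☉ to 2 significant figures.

M ≈ -0.62; L/L_☉ ≈ 150

d = 1/p = 1/0.132″ = 7.576 pc
M = m − 5 log₁₀ d + 5 = -1.22 − 5·0.8794 + 5 = -0.617
M − M_☉ = -0.617 − 4.83 = -5.447
L/L_☉ = 10^(−0.4 × -5.447) = 151.0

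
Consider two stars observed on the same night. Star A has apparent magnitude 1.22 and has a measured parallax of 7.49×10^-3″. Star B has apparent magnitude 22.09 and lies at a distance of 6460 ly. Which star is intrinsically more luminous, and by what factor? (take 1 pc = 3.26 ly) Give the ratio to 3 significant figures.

Star A is more luminous, by a factor of 1.01×10^6.

Star A: d = 1/p = 1/7.49×10^-3″ = 133.5 pc
Star A: M = m − 5 log₁₀ d + 5 = 1.22 − 5·2.1255 + 5 = -4.408
Star B: d = 6460 ly / 3.26 = 1982 pc
Star B: M = m − 5 log₁₀ d + 5 = 22.09 − 5·3.2970 + 5 = 10.605
ΔM = M_A − M_B = -4.408 − (10.605) = -15.013; smaller M is more luminous → Star A.
L ratio = 10^(0.4 |ΔM|) = 10^6.005 = 1.012×10^6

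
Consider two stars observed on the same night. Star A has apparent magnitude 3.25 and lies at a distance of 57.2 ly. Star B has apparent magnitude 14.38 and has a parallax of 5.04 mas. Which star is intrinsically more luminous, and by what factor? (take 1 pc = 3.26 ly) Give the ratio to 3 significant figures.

Star A is more luminous, by a factor of 221.

Star A: d = 57.2 ly / 3.26 = 17.55 pc
Star A: M = m − 5 log₁₀ d + 5 = 3.25 − 5·1.2442 + 5 = 2.029
Star B: p = 5.04 mas = 5.04×10^-3″ → d = 1/p = 198.4 pc
Star B: M = m − 5 log₁₀ d + 5 = 14.38 − 5·2.2976 + 5 = 7.892
ΔM = M_A − M_B = 2.029 − (7.892) = -5.863; smaller M is more luminous → Star A.
L ratio = 10^(0.4 |ΔM|) = 10^2.345 = 221.4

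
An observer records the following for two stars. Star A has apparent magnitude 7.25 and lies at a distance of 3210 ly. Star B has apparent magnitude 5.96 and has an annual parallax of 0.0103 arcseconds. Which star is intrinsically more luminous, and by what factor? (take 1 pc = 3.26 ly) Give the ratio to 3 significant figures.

Star A is more luminous, by a factor of 31.4.

Star A: d = 3210 ly / 3.26 = 984.7 pc
Star A: M = m − 5 log₁₀ d + 5 = 7.25 − 5·2.9933 + 5 = -2.716
Star B: d = 1/p = 1/0.0103″ = 97.09 pc
Star B: M = m − 5 log₁₀ d + 5 = 5.96 − 5·1.9872 + 5 = 1.024
ΔM = M_A − M_B = -2.716 − (1.024) = -3.741; smaller M is more luminous → Star A.
L ratio = 10^(0.4 |ΔM|) = 10^1.496 = 31.35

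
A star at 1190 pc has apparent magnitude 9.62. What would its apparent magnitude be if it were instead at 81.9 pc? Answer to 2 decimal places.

Flux ∝ 1/d², so Δm = 5 log₁₀(d₂/d₁) = 5 log₁₀(81.9/1190) = -5.811
m₂ = m₁ + Δm = 9.62 + (-5.811) = 3.809

m ≈ 3.81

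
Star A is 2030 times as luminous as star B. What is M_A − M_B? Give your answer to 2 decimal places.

Pogson: ΔM = −2.5 log₁₀(ratio) = −2.5 log₁₀(2030) = −2.5 × 3.3075 = -8.269
Star A is brighter, so it has the smaller magnitude: the difference is negative.

M_A − M_B ≈ -8.27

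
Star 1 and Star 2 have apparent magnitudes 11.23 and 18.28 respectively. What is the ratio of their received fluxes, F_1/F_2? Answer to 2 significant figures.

F_1/F_2 ≈ 660

Magnitude difference = -7.05
Flux ratio = 10^(−0.4 Δm) = 10^(−0.4 × -7.05) = 10^2.820 = 660.7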